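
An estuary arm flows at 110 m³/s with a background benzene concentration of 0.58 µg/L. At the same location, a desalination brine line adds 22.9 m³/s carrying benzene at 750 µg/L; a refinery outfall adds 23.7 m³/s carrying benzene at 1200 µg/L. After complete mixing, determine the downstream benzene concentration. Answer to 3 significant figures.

292 µg/L

Flow-weighted average: C = (110.0·0.5800 + 22.90·750.0 + 23.70·1200) / 156.6 = 45680/156.6 = 291.7 µg/L.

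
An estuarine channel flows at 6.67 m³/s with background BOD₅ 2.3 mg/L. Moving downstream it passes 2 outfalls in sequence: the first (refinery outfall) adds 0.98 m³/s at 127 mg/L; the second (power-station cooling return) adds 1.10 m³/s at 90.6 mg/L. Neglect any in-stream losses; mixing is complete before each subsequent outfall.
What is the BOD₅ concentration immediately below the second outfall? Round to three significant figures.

27.4 mg/L

Outfall 1: combined Q = 7.650 m³/s; C = (6.670·2.300 + 0.9800·127.0)/7.650 = 18.27 mg/L.
Outfall 2: combined Q = 8.750 m³/s; C = (7.650·18.27 + 1.100·90.60)/8.750 = 27.37 mg/L.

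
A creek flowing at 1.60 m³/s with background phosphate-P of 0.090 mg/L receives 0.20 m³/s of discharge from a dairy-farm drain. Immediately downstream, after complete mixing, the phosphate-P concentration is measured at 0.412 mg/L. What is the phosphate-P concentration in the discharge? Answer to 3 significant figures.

2.99 mg/L

Mass balance: 1.600·0.09000 + 0.2000·Cₑ = 1.800·0.4120
→ Cₑ = (1.800·0.4120 − 1.600·0.09000) / 0.2000 = 2.988 mg/L.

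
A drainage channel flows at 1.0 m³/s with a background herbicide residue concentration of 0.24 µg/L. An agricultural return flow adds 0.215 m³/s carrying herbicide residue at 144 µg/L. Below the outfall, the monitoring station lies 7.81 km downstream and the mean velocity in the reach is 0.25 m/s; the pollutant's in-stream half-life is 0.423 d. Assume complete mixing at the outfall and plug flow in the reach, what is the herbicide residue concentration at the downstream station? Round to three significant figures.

Conservation of mass: C = (1.000·0.2400 + 0.2150·144.0) / 1.215 = 31.20/1.215 = 25.68 µg/L.
Travel time t = 7.81·1000 / 0.25 = 31240 s = 8.678 h.
Half-life 0.423 d → k = ln 2 / 0.423 = 1.639 d⁻¹.
First-order decay: C = 25.68·exp(−k·t) = 25.68·0.5529 = 14.20 µg/L.

14.2 µg/L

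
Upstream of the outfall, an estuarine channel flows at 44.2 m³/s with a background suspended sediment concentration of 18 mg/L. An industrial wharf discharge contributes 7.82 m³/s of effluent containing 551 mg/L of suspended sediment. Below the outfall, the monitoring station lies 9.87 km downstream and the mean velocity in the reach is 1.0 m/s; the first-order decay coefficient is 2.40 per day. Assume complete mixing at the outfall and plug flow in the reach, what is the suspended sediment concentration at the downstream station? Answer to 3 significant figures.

Flow-weighted average: C = (44.20·18.00 + 7.820·551.0) / 52.02 = 5104/52.02 = 98.12 mg/L.
Travel time t = 9.87·1000 / 1.0 = 9870 s = 2.742 h.
After decay, C = 98.12 × e^(−kt) = 98.12 × 0.7602 = 74.59 mg/L.

74.6 mg/L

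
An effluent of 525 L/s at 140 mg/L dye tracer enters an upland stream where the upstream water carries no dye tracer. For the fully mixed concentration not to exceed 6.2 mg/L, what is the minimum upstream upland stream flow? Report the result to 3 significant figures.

11300 L/s

Set C_mix = 6.2: (Q·0 + 525.0·140.0) / (Q + 525.0) = 6.2
→ Q = 525.0·(140.0 − 6.2)/(6.2 − 0) = 11330 L/s.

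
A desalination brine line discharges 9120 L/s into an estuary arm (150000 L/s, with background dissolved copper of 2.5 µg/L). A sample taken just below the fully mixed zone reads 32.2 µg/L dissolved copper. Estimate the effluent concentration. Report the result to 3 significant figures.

Mass balance: 150000·2.500 + 9120·Cₑ = 159100·32.20
→ Cₑ = (159100·32.20 − 150000·2.500) / 9120 = 520.7 µg/L.

521 µg/L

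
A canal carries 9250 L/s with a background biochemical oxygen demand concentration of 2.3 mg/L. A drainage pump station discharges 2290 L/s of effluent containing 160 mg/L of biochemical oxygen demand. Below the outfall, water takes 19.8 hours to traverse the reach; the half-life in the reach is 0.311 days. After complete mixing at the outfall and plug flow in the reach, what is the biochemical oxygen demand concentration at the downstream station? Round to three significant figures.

5.34 mg/L

Mixed concentration C = ΣQC/ΣQ = (9250·2.300 + 2290·160.0) / 11540 = 387700/11540 = 33.59 mg/L.
Half-life 0.311 d → k = ln 2 / 0.311 = 2.229 d⁻¹.
Applying C = C₀e^(−kt): 33.59 × 0.1590 = 5.342 mg/L.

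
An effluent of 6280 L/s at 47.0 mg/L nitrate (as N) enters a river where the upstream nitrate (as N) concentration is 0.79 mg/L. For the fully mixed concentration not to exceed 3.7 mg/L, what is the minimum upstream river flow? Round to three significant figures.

Set C_mix = 3.7: (Q·0.7900 + 6280·47.00) / (Q + 6280) = 3.7
→ Q = 6280·(47.00 − 3.7)/(3.7 − 0.7900) = 93440 L/s.

93400 L/s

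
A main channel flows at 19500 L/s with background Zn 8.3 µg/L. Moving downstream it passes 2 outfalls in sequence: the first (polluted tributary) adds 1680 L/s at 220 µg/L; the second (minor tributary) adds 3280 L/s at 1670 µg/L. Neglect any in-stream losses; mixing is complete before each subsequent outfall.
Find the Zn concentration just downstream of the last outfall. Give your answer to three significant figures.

Below outfall 1: Q → 21180 L/s, C = (19500·8.300 + 1680·220.0)/21180 = 25.09 µg/L.
Below outfall 2: Q → 24460 L/s, C = (21180·25.09 + 3280·1670)/24460 = 245.7 µg/L.

246 µg/L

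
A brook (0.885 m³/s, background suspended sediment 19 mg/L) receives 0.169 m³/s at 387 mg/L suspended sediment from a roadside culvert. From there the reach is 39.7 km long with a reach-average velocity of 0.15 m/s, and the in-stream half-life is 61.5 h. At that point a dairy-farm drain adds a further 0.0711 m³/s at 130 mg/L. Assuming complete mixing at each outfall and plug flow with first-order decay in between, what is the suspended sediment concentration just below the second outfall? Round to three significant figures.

After mixing, C = (0.8850·19.00 + 0.1690·387.0) / 1.054 = 82.22/1.054 = 78.01 mg/L; combined flow 1.054 m³/s.
Travel time t = 39.7·1000 / 0.15 = 264700 s = 73.52 h.
Half-life 61.5 h → k = ln 2 / 61.5 = 0.01127 h⁻¹ = 0.2705 d⁻¹.
Applying C = C₀e^(−kt): 78.01 × 0.4367 = 34.06 mg/L.
At the second outfall, C = (1.054·34.06 + 0.07110·130.0) / (1.054 + 0.07110) = 40.12 mg/L.

40.1 mg/L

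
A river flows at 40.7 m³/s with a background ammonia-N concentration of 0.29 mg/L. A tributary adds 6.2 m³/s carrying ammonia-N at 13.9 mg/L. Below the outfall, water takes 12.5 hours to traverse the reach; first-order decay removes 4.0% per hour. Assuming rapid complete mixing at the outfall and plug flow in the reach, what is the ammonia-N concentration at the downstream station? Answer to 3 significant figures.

1.25 mg/L

Flow-weighted average: C = (40.70·0.2900 + 6.200·13.90) / 46.90 = 97.98/46.90 = 2.089 mg/L.
4.0%/h lost → k = −ln(1 − 0.04) = 0.04082 h⁻¹.
First-order decay: C = 2.089·exp(−k·t) = 2.089·0.6003 = 1.254 mg/L.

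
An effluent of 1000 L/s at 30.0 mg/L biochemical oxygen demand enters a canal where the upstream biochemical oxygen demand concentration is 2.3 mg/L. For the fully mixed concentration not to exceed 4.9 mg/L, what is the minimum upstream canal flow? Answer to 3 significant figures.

9650 L/s

Set C_mix = 4.9: (Q·2.300 + 1000·30.00) / (Q + 1000) = 4.9
→ Q = 1000·(30.00 − 4.9)/(4.9 − 2.300) = 9654 L/s.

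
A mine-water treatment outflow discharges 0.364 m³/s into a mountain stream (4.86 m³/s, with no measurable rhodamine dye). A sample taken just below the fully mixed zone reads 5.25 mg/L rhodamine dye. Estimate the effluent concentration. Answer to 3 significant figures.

Mass balance: 4.860·0 + 0.3640·Cₑ = 5.224·5.250
→ Cₑ = (5.224·5.250 − 4.860·0) / 0.3640 = 75.35 mg/L.

75.3 mg/L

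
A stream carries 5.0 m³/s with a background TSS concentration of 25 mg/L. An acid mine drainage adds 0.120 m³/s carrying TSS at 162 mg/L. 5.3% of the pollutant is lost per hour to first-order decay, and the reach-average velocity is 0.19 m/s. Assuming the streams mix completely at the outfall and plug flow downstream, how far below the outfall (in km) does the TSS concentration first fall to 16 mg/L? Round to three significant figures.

Mixed concentration C = ΣQC/ΣQ = (5.000·25.00 + 0.1200·162.0) / 5.120 = 144.4/5.120 = 28.21 mg/L.
5.3%/h lost → k = −ln(1 − 0.053) = 0.05446 h⁻¹.
Set 28.21·exp(−k·t) = 16 → t = ln(28.21/16)/k = 37490 s = 10.41 h.
Distance = v·t = 0.19·37490 = 7123 m = 7.123 km.

7.12 km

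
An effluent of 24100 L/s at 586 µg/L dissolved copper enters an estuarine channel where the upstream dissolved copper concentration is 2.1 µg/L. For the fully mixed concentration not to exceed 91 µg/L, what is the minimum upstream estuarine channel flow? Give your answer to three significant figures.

134000 L/s

Set C_mix = 91: (Q·2.100 + 24100·586.0) / (Q + 24100) = 91
→ Q = 24100·(586.0 − 91)/(91 − 2.100) = 134200 L/s.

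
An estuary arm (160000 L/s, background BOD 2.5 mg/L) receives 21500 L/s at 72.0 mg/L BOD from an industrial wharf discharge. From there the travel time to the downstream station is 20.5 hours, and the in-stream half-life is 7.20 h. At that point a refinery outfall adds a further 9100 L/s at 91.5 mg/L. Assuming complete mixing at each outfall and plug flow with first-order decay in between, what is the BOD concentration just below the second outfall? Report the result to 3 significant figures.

5.79 mg/L

Conservation of mass: C = (160000·2.500 + 21500·72.00) / 181500 = 1948000/181500 = 10.73 mg/L; combined flow 181500 L/s.
Half-life 7.20 h → k = ln 2 / 7.20 = 0.09627 h⁻¹ = 2.310 d⁻¹.
First-order decay: C = 10.73·exp(−k·t) = 10.73·0.1390 = 1.491 mg/L.
At the second outfall, C = (181500·1.491 + 9100·91.50) / (181500 + 9100) = 5.789 mg/L.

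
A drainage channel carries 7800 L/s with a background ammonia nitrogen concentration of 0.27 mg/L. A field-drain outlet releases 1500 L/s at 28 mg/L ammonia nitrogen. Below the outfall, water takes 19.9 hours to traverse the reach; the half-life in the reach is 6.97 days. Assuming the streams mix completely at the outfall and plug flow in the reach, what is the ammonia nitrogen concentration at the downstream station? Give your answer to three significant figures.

4.37 mg/L

Conservation of mass: C = (7800·0.2700 + 1500·28.00) / 9300 = 44110/9300 = 4.743 mg/L.
Half-life 6.97 d → k = ln 2 / 6.97 = 0.09945 d⁻¹.
Decay over the reach: 4.743·exp(−kt) = 4.743·0.9208 = 4.367 mg/L.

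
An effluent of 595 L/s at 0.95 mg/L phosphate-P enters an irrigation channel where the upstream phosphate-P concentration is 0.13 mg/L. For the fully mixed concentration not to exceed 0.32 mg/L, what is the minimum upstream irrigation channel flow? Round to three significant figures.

1970 L/s

Set C_mix = 0.32: (Q·0.1300 + 595.0·0.9500) / (Q + 595.0) = 0.32
→ Q = 595.0·(0.9500 − 0.32)/(0.32 − 0.1300) = 1973 L/s.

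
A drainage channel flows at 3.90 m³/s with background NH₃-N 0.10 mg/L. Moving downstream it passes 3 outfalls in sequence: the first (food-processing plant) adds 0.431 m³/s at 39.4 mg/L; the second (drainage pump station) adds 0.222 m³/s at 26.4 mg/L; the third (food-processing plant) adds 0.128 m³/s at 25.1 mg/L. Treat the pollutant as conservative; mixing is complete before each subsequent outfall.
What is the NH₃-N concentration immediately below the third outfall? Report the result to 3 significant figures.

5.65 mg/L

Outfall 1: combined Q = 4.331 m³/s; C = (3.900·0.1000 + 0.4310·39.40)/4.331 = 4.011 mg/L.
Outfall 2: combined Q = 4.553 m³/s; C = (4.331·4.011 + 0.2220·26.40)/4.553 = 5.103 mg/L.
Outfall 3: combined Q = 4.681 m³/s; C = (4.553·5.103 + 0.1280·25.10)/4.681 = 5.649 mg/L.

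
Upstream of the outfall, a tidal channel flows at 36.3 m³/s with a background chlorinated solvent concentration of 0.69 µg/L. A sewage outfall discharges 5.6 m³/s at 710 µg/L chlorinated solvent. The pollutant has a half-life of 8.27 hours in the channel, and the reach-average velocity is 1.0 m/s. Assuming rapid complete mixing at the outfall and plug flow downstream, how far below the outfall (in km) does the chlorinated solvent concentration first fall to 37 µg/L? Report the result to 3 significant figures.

Mixed concentration C = ΣQC/ΣQ = (36.30·0.6900 + 5.600·710.0) / 41.90 = 4001/41.90 = 95.49 µg/L.
Half-life 8.27 h → k = ln 2 / 8.27 = 0.08381 h⁻¹ = 2.012 d⁻¹.
Set 95.49·exp(−k·t) = 37 → t = ln(95.49/37)/k = 40720 s = 11.31 h.
Distance = v·t = 1.0·40720 = 40720 m = 40.72 km.

40.7 km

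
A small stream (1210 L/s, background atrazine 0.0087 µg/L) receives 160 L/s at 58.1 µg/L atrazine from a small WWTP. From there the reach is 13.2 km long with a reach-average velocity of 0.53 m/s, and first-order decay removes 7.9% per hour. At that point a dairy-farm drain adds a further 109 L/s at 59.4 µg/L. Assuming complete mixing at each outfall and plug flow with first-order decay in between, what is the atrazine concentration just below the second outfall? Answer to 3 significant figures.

7.94 µg/L

Mass balance: C = (1210·0.008700 + 160.0·58.10) / 1370 = 9307/1370 = 6.793 µg/L; combined flow 1370 L/s.
Travel time t = 13.2·1000 / 0.53 = 24910 s = 6.918 h.
7.9%/h lost → k = −ln(1 − 0.079) = 0.08230 h⁻¹.
First-order decay: C = 6.793·exp(−k·t) = 6.793·0.5659 = 3.844 µg/L.
Second outfall: C = (1370·3.844 + 109.0·59.40)/1479 = 7.939 µg/L.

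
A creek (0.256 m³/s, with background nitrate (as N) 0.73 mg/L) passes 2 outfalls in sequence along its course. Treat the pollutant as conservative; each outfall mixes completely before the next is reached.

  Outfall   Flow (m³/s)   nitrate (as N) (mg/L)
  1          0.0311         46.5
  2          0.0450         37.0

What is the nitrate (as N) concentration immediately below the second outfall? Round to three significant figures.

9.93 mg/L

After outfall 1: Q = 0.2560 + 0.03110 = 0.2871 m³/s; C = (0.2560·0.7300 + 0.03110·46.50)/0.2871 = 5.688 mg/L.
After outfall 2: Q = 0.2871 + 0.04500 = 0.3321 m³/s; C = (0.2871·5.688 + 0.04500·37.00)/0.3321 = 9.931 mg/L.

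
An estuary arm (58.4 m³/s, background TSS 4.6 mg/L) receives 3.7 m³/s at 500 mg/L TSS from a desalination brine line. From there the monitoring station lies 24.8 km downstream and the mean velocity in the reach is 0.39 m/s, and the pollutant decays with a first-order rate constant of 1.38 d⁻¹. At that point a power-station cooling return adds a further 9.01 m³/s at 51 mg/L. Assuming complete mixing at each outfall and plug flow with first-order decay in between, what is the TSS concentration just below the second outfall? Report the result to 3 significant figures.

Conservation of mass: C = (58.40·4.600 + 3.700·500.0) / 62.10 = 2119/62.10 = 34.12 mg/L; combined flow 62.10 m³/s.
Travel time t = 24.8·1000 / 0.39 = 63590 s = 17.66 h.
First-order decay: C = 34.12·exp(−k·t) = 34.12·0.3622 = 12.36 mg/L.
Second outfall: C = (62.10·12.36 + 9.010·51.00)/71.11 = 17.25 mg/L.

17.3 mg/L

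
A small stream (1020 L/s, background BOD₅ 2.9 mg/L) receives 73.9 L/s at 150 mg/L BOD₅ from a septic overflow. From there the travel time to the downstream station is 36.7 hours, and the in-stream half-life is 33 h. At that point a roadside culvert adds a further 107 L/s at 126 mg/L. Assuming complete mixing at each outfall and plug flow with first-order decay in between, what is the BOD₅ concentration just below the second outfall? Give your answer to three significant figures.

Flow-weighted average: C = (1020·2.900 + 73.90·150.0) / 1094 = 14040/1094 = 12.84 mg/L; combined flow 1094 L/s.
Half-life 33 h → k = ln 2 / 33 = 0.02100 h⁻¹ = 0.5041 d⁻¹.
Decay over the reach: 12.84·exp(−kt) = 12.84·0.4626 = 5.939 mg/L.
Second outfall: C = (1094·5.939 + 107.0·126.0)/1201 = 16.64 mg/L.

16.6 mg/L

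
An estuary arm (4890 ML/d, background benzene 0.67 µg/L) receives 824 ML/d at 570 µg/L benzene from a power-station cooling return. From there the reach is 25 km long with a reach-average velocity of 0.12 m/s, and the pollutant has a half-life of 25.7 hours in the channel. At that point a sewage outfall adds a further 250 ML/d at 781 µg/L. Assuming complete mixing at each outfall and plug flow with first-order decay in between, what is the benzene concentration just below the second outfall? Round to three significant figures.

Mixed concentration C = ΣQC/ΣQ = (4890·0.6700 + 824.0·570.0) / 5714 = 473000/5714 = 82.77 µg/L; combined flow 5714 ML/d.
Travel time t = 25·1000 / 0.12 = 208300 s = 57.87 h.
Half-life 25.7 h → k = ln 2 / 25.7 = 0.02697 h⁻¹ = 0.6473 d⁻¹.
Applying C = C₀e^(−kt): 82.77 × 0.2100 = 17.38 µg/L.
Second outfall: C = (5714·17.38 + 250.0·781.0)/5964 = 49.39 µg/L.

49.4 µg/L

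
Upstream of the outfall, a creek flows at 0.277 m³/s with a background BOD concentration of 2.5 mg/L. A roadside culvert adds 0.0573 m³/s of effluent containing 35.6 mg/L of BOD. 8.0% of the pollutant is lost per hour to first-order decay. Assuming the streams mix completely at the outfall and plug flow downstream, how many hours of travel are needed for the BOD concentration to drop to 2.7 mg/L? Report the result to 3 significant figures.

13.3 h

Mixed concentration C = ΣQC/ΣQ = (0.2770·2.500 + 0.05730·35.60) / 0.3343 = 2.732/0.3343 = 8.173 mg/L.
8.0%/h lost → k = −ln(1 − 0.08) = 0.08338 h⁻¹.
8.173·exp(−k·t) = 2.7 → t = ln(8.173/2.7)/k = 47820 s = 13.28 h.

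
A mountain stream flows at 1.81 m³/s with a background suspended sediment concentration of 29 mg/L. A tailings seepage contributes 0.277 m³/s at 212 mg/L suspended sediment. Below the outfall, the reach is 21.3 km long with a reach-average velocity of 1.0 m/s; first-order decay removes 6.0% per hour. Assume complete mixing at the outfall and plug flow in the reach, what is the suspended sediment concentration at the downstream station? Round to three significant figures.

37.0 mg/L

After mixing, C = (1.810·29.00 + 0.2770·212.0) / 2.087 = 111.2/2.087 = 53.29 mg/L.
Travel time t = 21.3·1000 / 1.0 = 21300 s = 5.917 h.
6.0%/h lost → k = −ln(1 − 0.06) = 0.06188 h⁻¹.
Applying C = C₀e^(−kt): 53.29 × 0.6934 = 36.95 mg/L.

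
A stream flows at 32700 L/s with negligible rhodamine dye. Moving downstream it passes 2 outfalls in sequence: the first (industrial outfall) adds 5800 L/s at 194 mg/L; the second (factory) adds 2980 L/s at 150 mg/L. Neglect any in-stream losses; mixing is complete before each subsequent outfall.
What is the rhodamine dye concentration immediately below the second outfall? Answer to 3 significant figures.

Below outfall 1: Q → 38500 L/s, C = (32700·0 + 5800·194.0)/38500 = 29.23 mg/L.
Below outfall 2: Q → 41480 L/s, C = (38500·29.23 + 2980·150.0)/41480 = 37.90 mg/L.

37.9 mg/L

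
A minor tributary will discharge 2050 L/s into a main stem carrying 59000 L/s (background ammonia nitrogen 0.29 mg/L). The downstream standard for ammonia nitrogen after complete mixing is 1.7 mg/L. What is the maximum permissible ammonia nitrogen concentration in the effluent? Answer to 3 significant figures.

42.3 mg/L

At the limit, (Qr·Cr + Qe·Cₑ)/(Qr + Qe) = 1.7:
Cₑ = (61050·1.7 − 59000·0.2900) / 2050 = 42.28 mg/L.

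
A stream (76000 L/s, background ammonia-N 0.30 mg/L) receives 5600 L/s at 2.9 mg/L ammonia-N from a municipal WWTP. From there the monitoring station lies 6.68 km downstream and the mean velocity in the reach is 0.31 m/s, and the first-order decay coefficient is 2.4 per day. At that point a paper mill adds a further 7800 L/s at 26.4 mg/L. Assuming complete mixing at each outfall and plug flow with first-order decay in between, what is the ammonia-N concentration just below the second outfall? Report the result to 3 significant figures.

Flow-weighted average: C = (76000·0.3000 + 5600·2.900) / 81600 = 39040/81600 = 0.4784 mg/L; combined flow 81600 L/s.
Travel time t = 6.68·1000 / 0.31 = 21550 s = 5.986 h.
Applying C = C₀e^(−kt): 0.4784 × 0.5496 = 0.2629 mg/L.
Second outfall: C = (81600·0.2629 + 7800·26.40)/89400 = 2.543 mg/L.

2.54 mg/L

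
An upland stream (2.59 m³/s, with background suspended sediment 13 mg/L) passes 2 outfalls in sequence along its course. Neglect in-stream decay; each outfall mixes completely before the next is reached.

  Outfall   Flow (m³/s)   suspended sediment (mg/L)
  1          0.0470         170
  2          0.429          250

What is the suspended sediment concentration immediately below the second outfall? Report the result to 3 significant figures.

48.6 mg/L

After outfall 1: Q = 2.590 + 0.04700 = 2.637 m³/s; C = (2.590·13.00 + 0.04700·170.0)/2.637 = 15.80 mg/L.
After outfall 2: Q = 2.637 + 0.4290 = 3.066 m³/s; C = (2.637·15.80 + 0.4290·250.0)/3.066 = 48.57 mg/L.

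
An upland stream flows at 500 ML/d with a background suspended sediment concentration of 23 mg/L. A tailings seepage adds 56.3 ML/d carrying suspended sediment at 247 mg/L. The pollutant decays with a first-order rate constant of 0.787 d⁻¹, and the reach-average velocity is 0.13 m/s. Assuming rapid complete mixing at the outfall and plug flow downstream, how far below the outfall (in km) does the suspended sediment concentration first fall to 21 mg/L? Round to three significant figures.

After mixing, C = (500.0·23.00 + 56.30·247.0) / 556.3 = 25410/556.3 = 45.67 mg/L.
Set 45.67·exp(−k·t) = 21 → t = ln(45.67/21)/k = 85290 s = 23.69 h.
Distance = v·t = 0.13·85290 = 11090 m = 11.09 km.

11.1 km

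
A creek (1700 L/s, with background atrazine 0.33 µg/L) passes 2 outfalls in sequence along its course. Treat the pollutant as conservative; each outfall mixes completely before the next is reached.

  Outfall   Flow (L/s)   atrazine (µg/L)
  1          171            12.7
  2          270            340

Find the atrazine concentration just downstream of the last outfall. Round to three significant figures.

44.2 µg/L

After outfall 1: Q = 1700 + 171.0 = 1871 L/s; C = (1700·0.3300 + 171.0·12.70)/1871 = 1.461 µg/L.
After outfall 2: Q = 1871 + 270.0 = 2141 L/s; C = (1871·1.461 + 270.0·340.0)/2141 = 44.15 µg/L.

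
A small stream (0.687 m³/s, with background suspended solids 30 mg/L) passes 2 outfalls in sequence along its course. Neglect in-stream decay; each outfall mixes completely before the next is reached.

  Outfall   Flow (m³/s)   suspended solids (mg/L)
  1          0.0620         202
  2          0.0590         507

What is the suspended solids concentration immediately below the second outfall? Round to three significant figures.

78.0 mg/L

Outfall 1: combined Q = 0.7490 m³/s; C = (0.6870·30.00 + 0.06200·202.0)/0.7490 = 44.24 mg/L.
Outfall 2: combined Q = 0.8080 m³/s; C = (0.7490·44.24 + 0.05900·507.0)/0.8080 = 78.03 mg/L.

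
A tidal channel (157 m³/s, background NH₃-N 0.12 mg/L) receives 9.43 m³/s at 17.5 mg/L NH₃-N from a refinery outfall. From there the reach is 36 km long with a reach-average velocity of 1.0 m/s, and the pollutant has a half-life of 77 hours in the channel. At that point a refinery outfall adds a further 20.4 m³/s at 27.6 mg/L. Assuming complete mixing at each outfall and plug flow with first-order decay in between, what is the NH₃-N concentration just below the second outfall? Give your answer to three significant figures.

3.91 mg/L

Mass balance: C = (157.0·0.1200 + 9.430·17.50) / 166.4 = 183.9/166.4 = 1.105 mg/L; combined flow 166.4 m³/s.
Travel time t = 36·1000 / 1.0 = 36000 s = 10.00 h.
Half-life 77 h → k = ln 2 / 77 = 0.009002 h⁻¹ = 0.2160 d⁻¹.
After decay, C = 1.105 × e^(−kt) = 1.105 × 0.9139 = 1.010 mg/L.
Second outfall: C = (166.4·1.010 + 20.40·27.60)/186.8 = 3.913 mg/L.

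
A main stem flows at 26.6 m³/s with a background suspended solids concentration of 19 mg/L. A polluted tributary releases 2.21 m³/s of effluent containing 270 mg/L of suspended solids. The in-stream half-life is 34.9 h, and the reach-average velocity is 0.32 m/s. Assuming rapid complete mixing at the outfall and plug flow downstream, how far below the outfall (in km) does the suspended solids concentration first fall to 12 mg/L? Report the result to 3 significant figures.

Conservation of mass: C = (26.60·19.00 + 2.210·270.0) / 28.81 = 1102/28.81 = 38.25 mg/L.
Half-life 34.9 h → k = ln 2 / 34.9 = 0.01986 h⁻¹ = 0.4767 d⁻¹.
Set 38.25·exp(−k·t) = 12 → t = ln(38.25/12)/k = 210100 s = 58.37 h.
Distance = v·t = 0.32·210100 = 67250 m = 67.25 km.

67.2 km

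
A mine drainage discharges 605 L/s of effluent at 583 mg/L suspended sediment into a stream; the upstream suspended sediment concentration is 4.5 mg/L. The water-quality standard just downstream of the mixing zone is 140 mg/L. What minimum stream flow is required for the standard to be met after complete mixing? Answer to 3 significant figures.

Set C_mix = 140: (Q·4.500 + 605.0·583.0) / (Q + 605.0) = 140
→ Q = 605.0·(583.0 − 140)/(140 − 4.500) = 1978 L/s.

1980 L/s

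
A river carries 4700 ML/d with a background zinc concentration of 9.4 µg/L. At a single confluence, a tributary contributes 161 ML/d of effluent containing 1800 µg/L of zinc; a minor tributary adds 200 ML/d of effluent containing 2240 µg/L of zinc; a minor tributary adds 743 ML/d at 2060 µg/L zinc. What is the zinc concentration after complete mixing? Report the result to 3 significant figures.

After mixing, C = (4700·9.400 + 161.0·1800 + 200.0·2240 + 743.0·2060) / 5804 = 2313000/5804 = 398.4 µg/L.

398 µg/L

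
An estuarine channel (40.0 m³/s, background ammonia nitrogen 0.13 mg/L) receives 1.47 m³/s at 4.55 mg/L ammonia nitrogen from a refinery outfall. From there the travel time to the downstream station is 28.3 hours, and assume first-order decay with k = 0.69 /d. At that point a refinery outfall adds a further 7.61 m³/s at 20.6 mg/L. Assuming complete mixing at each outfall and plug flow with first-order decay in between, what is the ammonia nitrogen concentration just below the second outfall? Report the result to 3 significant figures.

3.30 mg/L

Mixed concentration C = ΣQC/ΣQ = (40.00·0.1300 + 1.470·4.550) / 41.47 = 11.89/41.47 = 0.2867 mg/L; combined flow 41.47 m³/s.
After decay, C = 0.2867 × e^(−kt) = 0.2867 × 0.4432 = 0.1271 mg/L.
At the second outfall, C = (41.47·0.1271 + 7.610·20.60) / (41.47 + 7.610) = 3.301 mg/L.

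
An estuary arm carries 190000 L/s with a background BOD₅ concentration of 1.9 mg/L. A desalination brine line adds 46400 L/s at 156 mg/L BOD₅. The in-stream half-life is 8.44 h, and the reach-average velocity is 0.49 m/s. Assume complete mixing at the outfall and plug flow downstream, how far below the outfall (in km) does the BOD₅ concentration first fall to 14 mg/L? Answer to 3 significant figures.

Mass balance: C = (190000·1.900 + 46400·156.0) / 236400 = 7599000/236400 = 32.15 mg/L.
Half-life 8.44 h → k = ln 2 / 8.44 = 0.08213 h⁻¹ = 1.971 d⁻¹.
Set 32.15·exp(−k·t) = 14 → t = ln(32.15/14)/k = 36440 s = 10.12 h.
Distance = v·t = 0.49·36440 = 17850 m = 17.85 km.

17.9 km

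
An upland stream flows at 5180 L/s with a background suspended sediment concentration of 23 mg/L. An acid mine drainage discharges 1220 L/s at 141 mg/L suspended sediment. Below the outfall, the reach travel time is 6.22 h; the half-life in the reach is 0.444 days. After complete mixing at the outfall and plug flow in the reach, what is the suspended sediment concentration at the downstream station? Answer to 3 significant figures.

Mixed concentration C = ΣQC/ΣQ = (5180·23.00 + 1220·141.0) / 6400 = 291200/6400 = 45.49 mg/L.
Half-life 0.444 d → k = ln 2 / 0.444 = 1.561 d⁻¹.
After decay, C = 45.49 × e^(−kt) = 45.49 × 0.6672 = 30.36 mg/L.

30.4 mg/L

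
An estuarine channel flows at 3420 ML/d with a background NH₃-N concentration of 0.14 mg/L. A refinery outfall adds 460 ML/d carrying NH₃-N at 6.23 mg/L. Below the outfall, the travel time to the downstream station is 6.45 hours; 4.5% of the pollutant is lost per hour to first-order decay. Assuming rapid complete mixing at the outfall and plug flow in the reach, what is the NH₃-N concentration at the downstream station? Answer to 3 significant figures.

0.641 mg/L

Conservation of mass: C = (3420·0.1400 + 460.0·6.230) / 3880 = 3345/3880 = 0.8620 mg/L.
4.5%/h lost → k = −ln(1 − 0.045) = 0.04604 h⁻¹.
Decay over the reach: 0.8620·exp(−kt) = 0.8620·0.7431 = 0.6405 mg/L.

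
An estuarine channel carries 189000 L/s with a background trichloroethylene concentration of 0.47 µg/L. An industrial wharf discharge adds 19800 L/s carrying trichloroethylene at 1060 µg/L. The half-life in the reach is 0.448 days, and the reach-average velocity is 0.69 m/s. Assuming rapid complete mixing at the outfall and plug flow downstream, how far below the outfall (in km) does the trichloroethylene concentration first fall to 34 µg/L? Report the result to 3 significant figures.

41.9 km

Conservation of mass: C = (189000·0.4700 + 19800·1060) / 208800 = 21080000/208800 = 100.9 µg/L.
Half-life 0.448 d → k = ln 2 / 0.448 = 1.547 d⁻¹.
Set 100.9·exp(−k·t) = 34 → t = ln(100.9/34)/k = 60770 s = 16.88 h.
Distance = v·t = 0.69·60770 = 41930 m = 41.93 km.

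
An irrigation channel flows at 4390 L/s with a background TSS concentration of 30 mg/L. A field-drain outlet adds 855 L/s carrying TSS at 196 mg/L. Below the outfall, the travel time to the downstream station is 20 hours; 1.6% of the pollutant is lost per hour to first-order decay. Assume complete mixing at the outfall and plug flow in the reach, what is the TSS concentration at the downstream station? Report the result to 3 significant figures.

Conservation of mass: C = (4390·30.00 + 855.0·196.0) / 5245 = 299300/5245 = 57.06 mg/L.
1.6%/h lost → k = −ln(1 − 0.016) = 0.01613 h⁻¹.
First-order decay: C = 57.06·exp(−k·t) = 57.06·0.7243 = 41.33 mg/L.

41.3 mg/L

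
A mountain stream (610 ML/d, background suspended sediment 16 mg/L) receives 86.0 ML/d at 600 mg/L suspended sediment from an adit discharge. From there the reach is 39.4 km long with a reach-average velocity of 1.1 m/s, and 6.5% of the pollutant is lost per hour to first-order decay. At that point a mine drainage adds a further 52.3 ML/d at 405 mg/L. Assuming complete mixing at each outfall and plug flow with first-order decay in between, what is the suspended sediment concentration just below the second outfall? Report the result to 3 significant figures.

Mass balance: C = (610.0·16.00 + 86.00·600.0) / 696.0 = 61360/696.0 = 88.16 mg/L; combined flow 696.0 ML/d.
Travel time t = 39.4·1000 / 1.1 = 35820 s = 9.949 h.
6.5%/h lost → k = −ln(1 − 0.065) = 0.06721 h⁻¹.
Decay over the reach: 88.16·exp(−kt) = 88.16·0.5124 = 45.17 mg/L.
Second outfall: C = (696.0·45.17 + 52.30·405.0)/748.3 = 70.32 mg/L.

70.3 mg/L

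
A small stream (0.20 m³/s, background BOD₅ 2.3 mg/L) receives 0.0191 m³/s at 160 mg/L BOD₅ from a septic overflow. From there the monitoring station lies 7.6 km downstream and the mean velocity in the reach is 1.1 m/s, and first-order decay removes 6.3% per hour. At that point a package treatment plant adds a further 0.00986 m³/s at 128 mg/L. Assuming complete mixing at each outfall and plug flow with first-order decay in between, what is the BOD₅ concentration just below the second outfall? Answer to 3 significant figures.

After mixing, C = (0.2000·2.300 + 0.01910·160.0) / 0.2191 = 3.516/0.2191 = 16.05 mg/L; combined flow 0.2191 m³/s.
Travel time t = 7.6·1000 / 1.1 = 6909 s = 1.919 h.
6.3%/h lost → k = −ln(1 − 0.063) = 0.06507 h⁻¹.
After decay, C = 16.05 × e^(−kt) = 16.05 × 0.8826 = 14.16 mg/L.
Second outfall: C = (0.2191·14.16 + 0.009860·128.0)/0.2290 = 19.07 mg/L.

19.1 mg/L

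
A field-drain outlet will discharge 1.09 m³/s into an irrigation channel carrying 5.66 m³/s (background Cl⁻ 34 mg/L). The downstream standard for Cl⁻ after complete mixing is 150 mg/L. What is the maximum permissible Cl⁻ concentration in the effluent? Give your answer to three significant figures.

752 mg/L

At the limit, (Qr·Cr + Qe·Cₑ)/(Qr + Qe) = 150:
Cₑ = (6.750·150 − 5.660·34.00) / 1.090 = 752.3 mg/L.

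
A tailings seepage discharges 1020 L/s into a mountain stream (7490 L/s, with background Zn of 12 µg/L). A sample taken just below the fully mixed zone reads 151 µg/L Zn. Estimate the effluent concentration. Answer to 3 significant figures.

1170 µg/L

Mass balance: 7490·12.00 + 1020·Cₑ = 8510·151.0
→ Cₑ = (8510·151.0 − 7490·12.00) / 1020 = 1172 µg/L.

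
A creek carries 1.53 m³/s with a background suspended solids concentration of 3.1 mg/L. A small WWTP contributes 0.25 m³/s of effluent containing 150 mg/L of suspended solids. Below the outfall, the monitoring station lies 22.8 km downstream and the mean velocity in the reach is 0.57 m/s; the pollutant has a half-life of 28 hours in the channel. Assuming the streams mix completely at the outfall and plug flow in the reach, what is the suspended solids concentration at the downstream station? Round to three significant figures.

18.0 mg/L

Mass balance: C = (1.530·3.100 + 0.2500·150.0) / 1.780 = 42.24/1.780 = 23.73 mg/L.
Travel time t = 22.8·1000 / 0.57 = 40000 s = 11.11 h.
Half-life 28 h → k = ln 2 / 28 = 0.02476 h⁻¹ = 0.5941 d⁻¹.
Decay over the reach: 23.73·exp(−kt) = 23.73·0.7595 = 18.03 mg/L.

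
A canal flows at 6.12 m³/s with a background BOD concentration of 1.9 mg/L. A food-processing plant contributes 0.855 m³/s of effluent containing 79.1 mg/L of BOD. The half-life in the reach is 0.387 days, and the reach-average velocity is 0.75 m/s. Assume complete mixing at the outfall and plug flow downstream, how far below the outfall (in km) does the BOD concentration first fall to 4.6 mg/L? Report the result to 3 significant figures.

32.7 km

Flow-weighted average: C = (6.120·1.900 + 0.8550·79.10) / 6.975 = 79.26/6.975 = 11.36 mg/L.
Half-life 0.387 d → k = ln 2 / 0.387 = 1.791 d⁻¹.
Set 11.36·exp(−k·t) = 4.6 → t = ln(11.36/4.6)/k = 43620 s = 12.12 h.
Distance = v·t = 0.75·43620 = 32720 m = 32.72 km.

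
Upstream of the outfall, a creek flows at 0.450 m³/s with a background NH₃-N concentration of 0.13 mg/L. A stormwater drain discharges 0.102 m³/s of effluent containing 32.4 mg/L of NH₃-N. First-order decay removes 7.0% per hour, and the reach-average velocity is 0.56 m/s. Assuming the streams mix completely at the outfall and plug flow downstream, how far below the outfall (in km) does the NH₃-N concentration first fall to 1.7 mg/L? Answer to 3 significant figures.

Conservation of mass: C = (0.4500·0.1300 + 0.1020·32.40) / 0.5520 = 3.363/0.5520 = 6.093 mg/L.
7.0%/h lost → k = −ln(1 − 0.07) = 0.07257 h⁻¹.
Set 6.093·exp(−k·t) = 1.7 → t = ln(6.093/1.7)/k = 63320 s = 17.59 h.
Distance = v·t = 0.56·63320 = 35460 m = 35.46 km.

35.5 km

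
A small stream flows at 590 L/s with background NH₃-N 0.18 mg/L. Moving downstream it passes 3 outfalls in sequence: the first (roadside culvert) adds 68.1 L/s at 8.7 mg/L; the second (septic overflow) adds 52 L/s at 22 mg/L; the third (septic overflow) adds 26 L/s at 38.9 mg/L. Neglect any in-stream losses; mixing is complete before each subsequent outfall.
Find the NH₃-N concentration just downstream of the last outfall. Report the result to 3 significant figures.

Outfall 1: combined Q = 658.1 L/s; C = (590.0·0.1800 + 68.10·8.700)/658.1 = 1.062 mg/L.
Outfall 2: combined Q = 710.1 L/s; C = (658.1·1.062 + 52.00·22.00)/710.1 = 2.595 mg/L.
Outfall 3: combined Q = 736.1 L/s; C = (710.1·2.595 + 26.00·38.90)/736.1 = 3.877 mg/L.

3.88 mg/L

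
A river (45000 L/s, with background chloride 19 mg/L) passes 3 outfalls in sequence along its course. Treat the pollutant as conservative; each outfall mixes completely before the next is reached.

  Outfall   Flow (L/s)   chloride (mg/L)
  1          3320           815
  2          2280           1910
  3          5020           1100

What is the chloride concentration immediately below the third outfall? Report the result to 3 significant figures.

Outfall 1: combined Q = 48320 L/s; C = (45000·19.00 + 3320·815.0)/48320 = 73.69 mg/L.
Outfall 2: combined Q = 50600 L/s; C = (48320·73.69 + 2280·1910)/50600 = 156.4 mg/L.
Outfall 3: combined Q = 55620 L/s; C = (50600·156.4 + 5020·1100)/55620 = 241.6 mg/L.

242 mg/L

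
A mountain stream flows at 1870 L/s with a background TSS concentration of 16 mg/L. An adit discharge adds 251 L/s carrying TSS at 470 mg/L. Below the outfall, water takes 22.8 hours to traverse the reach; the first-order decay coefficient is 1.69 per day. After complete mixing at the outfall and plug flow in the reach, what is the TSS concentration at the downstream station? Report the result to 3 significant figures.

Conservation of mass: C = (1870·16.00 + 251.0·470.0) / 2121 = 147900/2121 = 69.73 mg/L.
Applying C = C₀e^(−kt): 69.73 × 0.2008 = 14.00 mg/L.

14.0 mg/L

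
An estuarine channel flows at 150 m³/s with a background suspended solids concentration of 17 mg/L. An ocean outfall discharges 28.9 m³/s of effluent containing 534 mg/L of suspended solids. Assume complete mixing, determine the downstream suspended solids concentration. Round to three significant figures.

101 mg/L

Flow-weighted average: C = (150.0·17.00 + 28.90·534.0) / 178.9 = 17980/178.9 = 100.5 mg/L.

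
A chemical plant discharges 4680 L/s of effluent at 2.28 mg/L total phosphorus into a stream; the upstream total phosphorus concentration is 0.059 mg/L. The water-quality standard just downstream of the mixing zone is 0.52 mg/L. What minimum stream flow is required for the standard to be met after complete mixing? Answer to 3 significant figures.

Set C_mix = 0.52: (Q·0.05900 + 4680·2.280) / (Q + 4680) = 0.52
→ Q = 4680·(2.280 − 0.52)/(0.52 − 0.05900) = 17870 L/s.

17900 L/s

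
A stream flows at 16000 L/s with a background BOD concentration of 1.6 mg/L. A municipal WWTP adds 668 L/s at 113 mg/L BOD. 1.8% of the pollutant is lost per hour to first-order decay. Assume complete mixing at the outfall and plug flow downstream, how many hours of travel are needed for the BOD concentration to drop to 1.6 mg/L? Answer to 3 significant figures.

Flow-weighted average: C = (16000·1.600 + 668.0·113.0) / 16670 = 101100/16670 = 6.065 mg/L.
1.8%/h lost → k = −ln(1 − 0.018) = 0.01816 h⁻¹.
6.065·exp(−k·t) = 1.6 → t = ln(6.065/1.6)/k = 264100 s = 73.36 h.

73.4 h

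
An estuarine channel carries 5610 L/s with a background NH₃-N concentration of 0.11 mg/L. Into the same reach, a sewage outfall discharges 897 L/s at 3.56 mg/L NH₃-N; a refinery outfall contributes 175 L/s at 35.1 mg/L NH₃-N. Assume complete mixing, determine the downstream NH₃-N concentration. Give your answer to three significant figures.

Mass balance: C = (5610·0.1100 + 897.0·3.560 + 175.0·35.10) / 6682 = 9953/6682 = 1.490 mg/L.

1.49 mg/L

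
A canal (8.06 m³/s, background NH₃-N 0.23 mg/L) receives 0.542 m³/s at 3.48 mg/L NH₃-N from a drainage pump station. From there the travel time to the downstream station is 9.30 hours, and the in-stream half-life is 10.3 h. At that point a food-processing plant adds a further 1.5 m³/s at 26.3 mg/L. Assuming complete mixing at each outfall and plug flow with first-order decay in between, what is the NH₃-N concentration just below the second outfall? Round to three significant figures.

4.10 mg/L

Conservation of mass: C = (8.060·0.2300 + 0.5420·3.480) / 8.602 = 3.740/8.602 = 0.4348 mg/L; combined flow 8.602 m³/s.
Half-life 10.3 h → k = ln 2 / 10.3 = 0.06730 h⁻¹ = 1.615 d⁻¹.
Decay over the reach: 0.4348·exp(−kt) = 0.4348·0.5348 = 0.2325 mg/L.
Second outfall: C = (8.602·0.2325 + 1.500·26.30)/10.10 = 4.103 mg/L.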